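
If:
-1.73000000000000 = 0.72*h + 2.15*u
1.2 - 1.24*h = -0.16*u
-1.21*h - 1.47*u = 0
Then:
No Solution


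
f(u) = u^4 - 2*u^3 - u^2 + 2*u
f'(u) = 4*u^3 - 6*u^2 - 2*u + 2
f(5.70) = 664.12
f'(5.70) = 536.43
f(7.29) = 2010.89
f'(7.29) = 1218.24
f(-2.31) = 43.17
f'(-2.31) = -74.70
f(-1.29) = 2.82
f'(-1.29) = -13.99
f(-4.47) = 548.94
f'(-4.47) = -466.20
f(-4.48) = 553.62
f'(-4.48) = -469.12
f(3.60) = 68.89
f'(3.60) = 103.66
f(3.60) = 68.89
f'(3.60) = 103.66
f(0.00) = 0.00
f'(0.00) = 2.00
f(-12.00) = 24024.00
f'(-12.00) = -7750.00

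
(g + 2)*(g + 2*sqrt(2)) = g^2 + 2*g + 2*sqrt(2)*g + 4*sqrt(2)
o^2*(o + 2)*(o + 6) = o^4 + 8*o^3 + 12*o^2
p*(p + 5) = p^2 + 5*p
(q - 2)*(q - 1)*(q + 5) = q^3 + 2*q^2 - 13*q + 10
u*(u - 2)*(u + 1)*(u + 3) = u^4 + 2*u^3 - 5*u^2 - 6*u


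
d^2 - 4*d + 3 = (d - 3)*(d - 1)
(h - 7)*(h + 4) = h^2 - 3*h - 28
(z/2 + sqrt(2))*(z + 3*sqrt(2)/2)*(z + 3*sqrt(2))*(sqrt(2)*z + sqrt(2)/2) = sqrt(2)*z^4/2 + sqrt(2)*z^3/4 + 13*z^3/2 + 13*z^2/4 + 27*sqrt(2)*z^2/2 + 27*sqrt(2)*z/4 + 18*z + 9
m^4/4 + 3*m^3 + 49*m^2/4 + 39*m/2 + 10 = (m/4 + 1)*(m + 1)*(m + 2)*(m + 5)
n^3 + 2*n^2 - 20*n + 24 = (n - 2)^2*(n + 6)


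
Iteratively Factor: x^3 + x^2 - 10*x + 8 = (x + 4)*(x^2 - 3*x + 2) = (x - 1)*(x + 4)*(x - 2)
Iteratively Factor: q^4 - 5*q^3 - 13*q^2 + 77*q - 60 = (q - 3)*(q^3 - 2*q^2 - 19*q + 20) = (q - 3)*(q - 1)*(q^2 - q - 20) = (q - 5)*(q - 3)*(q - 1)*(q + 4)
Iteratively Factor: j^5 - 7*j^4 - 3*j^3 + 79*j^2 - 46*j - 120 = (j + 3)*(j^4 - 10*j^3 + 27*j^2 - 2*j - 40) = (j - 2)*(j + 3)*(j^3 - 8*j^2 + 11*j + 20) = (j - 4)*(j - 2)*(j + 3)*(j^2 - 4*j - 5) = (j - 4)*(j - 2)*(j + 1)*(j + 3)*(j - 5)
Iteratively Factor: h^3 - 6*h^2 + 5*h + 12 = (h + 1)*(h^2 - 7*h + 12) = (h - 3)*(h + 1)*(h - 4)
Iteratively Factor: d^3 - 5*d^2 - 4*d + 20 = (d - 2)*(d^2 - 3*d - 10) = (d - 2)*(d + 2)*(d - 5)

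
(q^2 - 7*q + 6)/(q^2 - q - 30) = (q - 1)/(q + 5)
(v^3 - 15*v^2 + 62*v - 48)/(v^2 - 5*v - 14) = (-v^3 + 15*v^2 - 62*v + 48)/(-v^2 + 5*v + 14)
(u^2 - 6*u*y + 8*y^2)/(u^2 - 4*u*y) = (u - 2*y)/u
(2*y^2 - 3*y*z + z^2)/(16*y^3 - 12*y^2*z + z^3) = (y - z)/(8*y^2 - 2*y*z - z^2)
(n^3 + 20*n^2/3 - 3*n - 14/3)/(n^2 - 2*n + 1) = (3*n^2 + 23*n + 14)/(3*(n - 1))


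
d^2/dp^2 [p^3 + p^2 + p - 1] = 6*p + 2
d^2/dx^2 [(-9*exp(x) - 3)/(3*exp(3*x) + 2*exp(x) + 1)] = (-324*exp(6*x) - 243*exp(5*x) + 216*exp(4*x) + 315*exp(3*x) + 81*exp(2*x) + 6*exp(x) - 3)*exp(x)/(27*exp(9*x) + 54*exp(7*x) + 27*exp(6*x) + 36*exp(5*x) + 36*exp(4*x) + 17*exp(3*x) + 12*exp(2*x) + 6*exp(x) + 1)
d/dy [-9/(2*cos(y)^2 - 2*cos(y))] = 9*(sin(y)/cos(y)^2 - 2*tan(y))/(2*(cos(y) - 1)^2)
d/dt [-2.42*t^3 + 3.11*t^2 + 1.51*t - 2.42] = -7.26*t^2 + 6.22*t + 1.51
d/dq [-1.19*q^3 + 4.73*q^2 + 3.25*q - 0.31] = -3.57*q^2 + 9.46*q + 3.25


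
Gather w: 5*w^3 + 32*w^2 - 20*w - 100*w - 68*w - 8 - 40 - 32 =5*w^3 + 32*w^2 - 188*w - 80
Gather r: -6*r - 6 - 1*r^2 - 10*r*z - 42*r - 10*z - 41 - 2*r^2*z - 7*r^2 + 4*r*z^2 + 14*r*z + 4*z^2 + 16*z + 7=r^2*(-2*z - 8) + r*(4*z^2 + 4*z - 48) + 4*z^2 + 6*z - 40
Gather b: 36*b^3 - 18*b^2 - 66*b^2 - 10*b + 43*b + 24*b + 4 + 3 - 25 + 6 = 36*b^3 - 84*b^2 + 57*b - 12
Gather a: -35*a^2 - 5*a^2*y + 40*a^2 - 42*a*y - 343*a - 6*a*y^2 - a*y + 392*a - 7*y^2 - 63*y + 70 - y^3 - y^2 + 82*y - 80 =a^2*(5 - 5*y) + a*(-6*y^2 - 43*y + 49) - y^3 - 8*y^2 + 19*y - 10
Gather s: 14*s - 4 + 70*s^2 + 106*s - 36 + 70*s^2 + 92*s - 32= 140*s^2 + 212*s - 72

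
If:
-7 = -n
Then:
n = 7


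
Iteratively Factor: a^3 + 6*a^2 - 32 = (a - 2)*(a^2 + 8*a + 16) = (a - 2)*(a + 4)*(a + 4)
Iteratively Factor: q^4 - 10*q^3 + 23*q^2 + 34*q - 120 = (q + 2)*(q^3 - 12*q^2 + 47*q - 60) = (q - 4)*(q + 2)*(q^2 - 8*q + 15) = (q - 5)*(q - 4)*(q + 2)*(q - 3)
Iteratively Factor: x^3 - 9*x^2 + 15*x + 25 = (x - 5)*(x^2 - 4*x - 5) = (x - 5)^2*(x + 1)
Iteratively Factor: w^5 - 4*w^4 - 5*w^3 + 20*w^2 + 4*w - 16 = (w - 1)*(w^4 - 3*w^3 - 8*w^2 + 12*w + 16) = (w - 1)*(w + 1)*(w^3 - 4*w^2 - 4*w + 16) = (w - 1)*(w + 1)*(w + 2)*(w^2 - 6*w + 8) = (w - 2)*(w - 1)*(w + 1)*(w + 2)*(w - 4)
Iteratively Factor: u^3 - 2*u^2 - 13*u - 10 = (u + 2)*(u^2 - 4*u - 5) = (u + 1)*(u + 2)*(u - 5)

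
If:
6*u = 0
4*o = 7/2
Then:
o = 7/8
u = 0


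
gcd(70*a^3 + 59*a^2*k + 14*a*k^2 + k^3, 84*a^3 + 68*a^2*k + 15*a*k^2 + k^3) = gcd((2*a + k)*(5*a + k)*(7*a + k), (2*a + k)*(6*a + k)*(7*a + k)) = 14*a^2 + 9*a*k + k^2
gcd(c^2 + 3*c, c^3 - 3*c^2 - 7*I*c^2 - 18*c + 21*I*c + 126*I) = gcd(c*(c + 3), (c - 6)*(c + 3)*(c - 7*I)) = c + 3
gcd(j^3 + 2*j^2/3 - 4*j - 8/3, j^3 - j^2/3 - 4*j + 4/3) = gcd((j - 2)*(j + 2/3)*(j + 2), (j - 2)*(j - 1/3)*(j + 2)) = j^2 - 4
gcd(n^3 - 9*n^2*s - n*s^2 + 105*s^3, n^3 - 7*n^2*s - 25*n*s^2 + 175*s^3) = n^2 - 12*n*s + 35*s^2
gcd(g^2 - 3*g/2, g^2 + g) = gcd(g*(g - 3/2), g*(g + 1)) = g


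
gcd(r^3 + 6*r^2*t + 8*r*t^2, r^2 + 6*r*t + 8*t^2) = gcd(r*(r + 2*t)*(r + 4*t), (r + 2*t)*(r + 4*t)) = r^2 + 6*r*t + 8*t^2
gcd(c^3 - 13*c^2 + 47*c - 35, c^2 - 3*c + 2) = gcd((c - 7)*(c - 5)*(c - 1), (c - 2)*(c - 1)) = c - 1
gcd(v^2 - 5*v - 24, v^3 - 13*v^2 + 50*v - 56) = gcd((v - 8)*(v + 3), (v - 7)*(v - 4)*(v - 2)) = 1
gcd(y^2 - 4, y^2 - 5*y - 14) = y + 2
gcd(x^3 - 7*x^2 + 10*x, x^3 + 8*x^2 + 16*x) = x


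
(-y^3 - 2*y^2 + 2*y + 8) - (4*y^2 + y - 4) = -y^3 - 6*y^2 + y + 12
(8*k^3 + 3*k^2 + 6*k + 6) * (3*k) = 24*k^4 + 9*k^3 + 18*k^2 + 18*k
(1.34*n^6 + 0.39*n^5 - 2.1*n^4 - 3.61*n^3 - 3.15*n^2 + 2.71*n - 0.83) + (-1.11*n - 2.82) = 1.34*n^6 + 0.39*n^5 - 2.1*n^4 - 3.61*n^3 - 3.15*n^2 + 1.6*n - 3.65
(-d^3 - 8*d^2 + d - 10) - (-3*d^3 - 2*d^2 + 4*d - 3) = 2*d^3 - 6*d^2 - 3*d - 7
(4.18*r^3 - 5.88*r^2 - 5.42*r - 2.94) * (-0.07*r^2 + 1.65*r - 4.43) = -0.2926*r^5 + 7.3086*r^4 - 27.84*r^3 + 17.3112*r^2 + 19.1596*r + 13.0242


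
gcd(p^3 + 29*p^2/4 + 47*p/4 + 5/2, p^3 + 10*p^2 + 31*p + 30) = p^2 + 7*p + 10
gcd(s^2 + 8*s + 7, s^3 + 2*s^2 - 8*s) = 1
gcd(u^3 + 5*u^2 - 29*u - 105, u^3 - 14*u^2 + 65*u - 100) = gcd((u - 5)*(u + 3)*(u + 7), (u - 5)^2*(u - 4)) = u - 5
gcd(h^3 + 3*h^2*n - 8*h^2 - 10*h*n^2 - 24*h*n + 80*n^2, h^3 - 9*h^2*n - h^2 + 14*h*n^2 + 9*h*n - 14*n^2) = h - 2*n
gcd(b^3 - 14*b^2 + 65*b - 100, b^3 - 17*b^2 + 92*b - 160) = b^2 - 9*b + 20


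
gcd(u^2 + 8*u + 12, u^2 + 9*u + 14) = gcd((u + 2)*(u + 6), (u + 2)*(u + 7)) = u + 2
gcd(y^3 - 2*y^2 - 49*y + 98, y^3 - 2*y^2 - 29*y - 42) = y - 7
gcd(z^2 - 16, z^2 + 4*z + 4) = 1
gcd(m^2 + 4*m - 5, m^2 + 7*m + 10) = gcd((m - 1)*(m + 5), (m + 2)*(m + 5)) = m + 5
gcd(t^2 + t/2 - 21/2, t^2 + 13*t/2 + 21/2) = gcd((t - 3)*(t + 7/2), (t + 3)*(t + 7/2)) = t + 7/2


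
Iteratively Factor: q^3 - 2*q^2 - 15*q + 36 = (q + 4)*(q^2 - 6*q + 9) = (q - 3)*(q + 4)*(q - 3)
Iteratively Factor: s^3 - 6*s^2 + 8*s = (s - 4)*(s^2 - 2*s) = (s - 4)*(s - 2)*(s)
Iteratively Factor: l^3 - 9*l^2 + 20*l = (l)*(l^2 - 9*l + 20) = l*(l - 5)*(l - 4)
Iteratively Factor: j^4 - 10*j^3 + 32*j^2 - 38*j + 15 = (j - 5)*(j^3 - 5*j^2 + 7*j - 3) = (j - 5)*(j - 1)*(j^2 - 4*j + 3) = (j - 5)*(j - 1)^2*(j - 3)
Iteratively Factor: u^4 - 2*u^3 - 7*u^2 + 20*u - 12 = (u - 2)*(u^3 - 7*u + 6) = (u - 2)^2*(u^2 + 2*u - 3) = (u - 2)^2*(u + 3)*(u - 1)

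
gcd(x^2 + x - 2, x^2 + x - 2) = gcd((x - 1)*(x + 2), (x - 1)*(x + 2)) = x^2 + x - 2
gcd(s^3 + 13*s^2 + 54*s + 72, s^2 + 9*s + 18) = s^2 + 9*s + 18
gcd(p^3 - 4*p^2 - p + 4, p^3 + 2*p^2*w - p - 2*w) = p^2 - 1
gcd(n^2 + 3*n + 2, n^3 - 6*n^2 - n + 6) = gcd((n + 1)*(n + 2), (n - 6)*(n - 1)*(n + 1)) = n + 1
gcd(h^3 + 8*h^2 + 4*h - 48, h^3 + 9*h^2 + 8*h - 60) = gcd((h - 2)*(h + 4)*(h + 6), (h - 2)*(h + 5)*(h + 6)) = h^2 + 4*h - 12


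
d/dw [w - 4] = 1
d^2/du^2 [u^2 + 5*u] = 2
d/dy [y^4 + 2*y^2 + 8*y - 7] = 4*y^3 + 4*y + 8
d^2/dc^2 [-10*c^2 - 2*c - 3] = -20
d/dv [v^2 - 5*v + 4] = 2*v - 5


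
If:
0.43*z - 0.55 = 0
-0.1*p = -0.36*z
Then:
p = 4.60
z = 1.28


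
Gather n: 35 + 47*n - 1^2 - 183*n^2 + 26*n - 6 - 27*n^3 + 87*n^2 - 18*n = -27*n^3 - 96*n^2 + 55*n + 28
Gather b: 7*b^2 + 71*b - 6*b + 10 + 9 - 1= 7*b^2 + 65*b + 18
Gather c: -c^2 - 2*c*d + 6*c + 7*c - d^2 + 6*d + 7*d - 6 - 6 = -c^2 + c*(13 - 2*d) - d^2 + 13*d - 12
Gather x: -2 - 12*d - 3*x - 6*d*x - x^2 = -12*d - x^2 + x*(-6*d - 3) - 2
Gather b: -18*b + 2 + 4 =6 - 18*b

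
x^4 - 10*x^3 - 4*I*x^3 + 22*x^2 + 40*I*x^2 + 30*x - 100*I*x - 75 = (x - 5)^2*(x - 3*I)*(x - I)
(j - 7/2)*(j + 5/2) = j^2 - j - 35/4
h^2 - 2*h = h*(h - 2)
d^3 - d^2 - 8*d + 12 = (d - 2)^2*(d + 3)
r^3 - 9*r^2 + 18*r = r*(r - 6)*(r - 3)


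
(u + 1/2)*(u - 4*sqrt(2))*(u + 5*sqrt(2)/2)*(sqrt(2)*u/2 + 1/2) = sqrt(2)*u^4/2 - u^3 + sqrt(2)*u^3/4 - 43*sqrt(2)*u^2/4 - u^2/2 - 10*u - 43*sqrt(2)*u/8 - 5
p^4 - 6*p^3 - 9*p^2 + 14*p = p*(p - 7)*(p - 1)*(p + 2)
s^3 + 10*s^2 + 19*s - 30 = (s - 1)*(s + 5)*(s + 6)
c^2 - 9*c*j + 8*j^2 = (c - 8*j)*(c - j)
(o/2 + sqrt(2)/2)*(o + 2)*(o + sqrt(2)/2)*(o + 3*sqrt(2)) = o^4/2 + o^3 + 9*sqrt(2)*o^3/4 + 5*o^2 + 9*sqrt(2)*o^2/2 + 3*sqrt(2)*o/2 + 10*o + 3*sqrt(2)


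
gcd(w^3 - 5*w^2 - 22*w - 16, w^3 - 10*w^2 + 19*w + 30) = w + 1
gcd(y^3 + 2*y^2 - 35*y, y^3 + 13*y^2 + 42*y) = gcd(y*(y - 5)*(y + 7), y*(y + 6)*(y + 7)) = y^2 + 7*y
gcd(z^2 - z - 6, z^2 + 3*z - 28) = 1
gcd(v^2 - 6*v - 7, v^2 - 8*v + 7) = v - 7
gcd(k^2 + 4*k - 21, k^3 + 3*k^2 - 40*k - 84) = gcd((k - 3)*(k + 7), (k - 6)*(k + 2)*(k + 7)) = k + 7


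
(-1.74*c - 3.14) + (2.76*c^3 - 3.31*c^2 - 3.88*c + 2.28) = 2.76*c^3 - 3.31*c^2 - 5.62*c - 0.86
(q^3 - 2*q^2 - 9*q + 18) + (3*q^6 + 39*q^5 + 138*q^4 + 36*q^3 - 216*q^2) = 3*q^6 + 39*q^5 + 138*q^4 + 37*q^3 - 218*q^2 - 9*q + 18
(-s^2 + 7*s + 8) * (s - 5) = -s^3 + 12*s^2 - 27*s - 40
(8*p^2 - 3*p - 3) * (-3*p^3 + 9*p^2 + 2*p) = -24*p^5 + 81*p^4 - 2*p^3 - 33*p^2 - 6*p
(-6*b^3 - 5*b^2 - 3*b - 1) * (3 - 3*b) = 18*b^4 - 3*b^3 - 6*b^2 - 6*b - 3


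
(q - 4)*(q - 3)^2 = q^3 - 10*q^2 + 33*q - 36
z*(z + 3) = z^2 + 3*z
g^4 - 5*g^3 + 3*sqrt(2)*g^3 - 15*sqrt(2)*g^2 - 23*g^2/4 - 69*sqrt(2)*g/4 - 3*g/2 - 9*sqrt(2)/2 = (g - 6)*(g + 1/2)^2*(g + 3*sqrt(2))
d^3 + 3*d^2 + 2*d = d*(d + 1)*(d + 2)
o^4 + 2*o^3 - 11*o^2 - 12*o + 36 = (o - 2)^2*(o + 3)^2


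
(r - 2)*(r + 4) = r^2 + 2*r - 8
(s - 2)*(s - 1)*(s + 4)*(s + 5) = s^4 + 6*s^3 - 5*s^2 - 42*s + 40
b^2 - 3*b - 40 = (b - 8)*(b + 5)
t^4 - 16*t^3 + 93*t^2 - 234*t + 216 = (t - 6)*(t - 4)*(t - 3)^2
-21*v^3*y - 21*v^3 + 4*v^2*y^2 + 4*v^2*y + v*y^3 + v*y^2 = (-3*v + y)*(7*v + y)*(v*y + v)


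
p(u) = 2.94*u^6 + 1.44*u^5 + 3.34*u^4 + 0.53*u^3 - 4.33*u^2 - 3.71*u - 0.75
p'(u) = 17.64*u^5 + 7.2*u^4 + 13.36*u^3 + 1.59*u^2 - 8.66*u - 3.71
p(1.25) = 12.65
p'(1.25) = 85.45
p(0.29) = -2.15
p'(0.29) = -5.67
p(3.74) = 9705.67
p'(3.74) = 15001.68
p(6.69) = 289501.75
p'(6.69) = 254822.16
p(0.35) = -2.49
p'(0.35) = -5.77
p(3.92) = 12739.17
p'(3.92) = 18819.49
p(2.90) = 2245.37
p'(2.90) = 4437.79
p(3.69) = 8979.33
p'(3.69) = 14059.97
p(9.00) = 1669382.34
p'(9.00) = 1098650.14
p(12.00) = 9206616.33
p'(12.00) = 4561903.09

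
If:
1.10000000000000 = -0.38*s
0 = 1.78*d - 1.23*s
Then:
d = -2.00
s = -2.89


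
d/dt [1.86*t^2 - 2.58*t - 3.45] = 3.72*t - 2.58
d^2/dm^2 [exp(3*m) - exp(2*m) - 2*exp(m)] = (9*exp(2*m) - 4*exp(m) - 2)*exp(m)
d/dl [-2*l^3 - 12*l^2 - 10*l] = -6*l^2 - 24*l - 10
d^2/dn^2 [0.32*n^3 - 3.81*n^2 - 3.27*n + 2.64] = 1.92*n - 7.62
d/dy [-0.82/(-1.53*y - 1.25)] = -1.2546/(1.53*y + 1.25)^2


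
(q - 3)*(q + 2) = q^2 - q - 6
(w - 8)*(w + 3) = w^2 - 5*w - 24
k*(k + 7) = k^2 + 7*k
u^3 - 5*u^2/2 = u^2*(u - 5/2)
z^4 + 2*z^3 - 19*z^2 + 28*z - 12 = (z - 2)*(z - 1)^2*(z + 6)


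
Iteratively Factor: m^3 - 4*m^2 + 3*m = (m)*(m^2 - 4*m + 3) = m*(m - 1)*(m - 3)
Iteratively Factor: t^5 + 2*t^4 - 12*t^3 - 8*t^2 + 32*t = (t)*(t^4 + 2*t^3 - 12*t^2 - 8*t + 32) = t*(t + 2)*(t^3 - 12*t + 16) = t*(t - 2)*(t + 2)*(t^2 + 2*t - 8) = t*(t - 2)*(t + 2)*(t + 4)*(t - 2)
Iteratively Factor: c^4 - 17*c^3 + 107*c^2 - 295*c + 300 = (c - 4)*(c^3 - 13*c^2 + 55*c - 75) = (c - 5)*(c - 4)*(c^2 - 8*c + 15) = (c - 5)*(c - 4)*(c - 3)*(c - 5)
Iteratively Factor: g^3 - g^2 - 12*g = (g)*(g^2 - g - 12) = g*(g + 3)*(g - 4)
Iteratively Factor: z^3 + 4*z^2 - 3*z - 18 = (z - 2)*(z^2 + 6*z + 9) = (z - 2)*(z + 3)*(z + 3)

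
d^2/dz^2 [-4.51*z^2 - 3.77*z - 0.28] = -9.02000000000000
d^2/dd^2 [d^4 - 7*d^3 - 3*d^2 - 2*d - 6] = 12*d^2 - 42*d - 6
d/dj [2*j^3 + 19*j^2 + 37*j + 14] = 6*j^2 + 38*j + 37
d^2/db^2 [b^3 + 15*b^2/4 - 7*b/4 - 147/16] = 6*b + 15/2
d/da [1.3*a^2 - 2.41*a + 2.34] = 2.6*a - 2.41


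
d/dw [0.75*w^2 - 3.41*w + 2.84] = 1.5*w - 3.41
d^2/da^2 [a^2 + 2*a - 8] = 2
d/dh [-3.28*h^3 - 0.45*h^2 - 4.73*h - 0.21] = -9.84*h^2 - 0.9*h - 4.73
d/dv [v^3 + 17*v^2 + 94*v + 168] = 3*v^2 + 34*v + 94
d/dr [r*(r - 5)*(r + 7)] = 3*r^2 + 4*r - 35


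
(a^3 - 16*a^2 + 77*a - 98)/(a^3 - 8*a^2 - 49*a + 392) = (a^2 - 9*a + 14)/(a^2 - a - 56)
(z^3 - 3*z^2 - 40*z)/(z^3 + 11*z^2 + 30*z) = (z - 8)/(z + 6)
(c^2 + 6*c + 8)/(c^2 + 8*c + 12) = (c + 4)/(c + 6)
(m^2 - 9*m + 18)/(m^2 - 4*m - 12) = (m - 3)/(m + 2)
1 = 1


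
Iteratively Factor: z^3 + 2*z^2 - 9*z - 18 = (z + 3)*(z^2 - z - 6) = (z + 2)*(z + 3)*(z - 3)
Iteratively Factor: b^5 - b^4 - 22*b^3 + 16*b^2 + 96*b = (b - 4)*(b^4 + 3*b^3 - 10*b^2 - 24*b) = (b - 4)*(b - 3)*(b^3 + 6*b^2 + 8*b) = (b - 4)*(b - 3)*(b + 4)*(b^2 + 2*b) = (b - 4)*(b - 3)*(b + 2)*(b + 4)*(b)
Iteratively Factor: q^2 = (q)*(q)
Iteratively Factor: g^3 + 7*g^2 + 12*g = (g)*(g^2 + 7*g + 12) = g*(g + 3)*(g + 4)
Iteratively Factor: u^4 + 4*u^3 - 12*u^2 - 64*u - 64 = (u + 2)*(u^3 + 2*u^2 - 16*u - 32) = (u - 4)*(u + 2)*(u^2 + 6*u + 8) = (u - 4)*(u + 2)*(u + 4)*(u + 2)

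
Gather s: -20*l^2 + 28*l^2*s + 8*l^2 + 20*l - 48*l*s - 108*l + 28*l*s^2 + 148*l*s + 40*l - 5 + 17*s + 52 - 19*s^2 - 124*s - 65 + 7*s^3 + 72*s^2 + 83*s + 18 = -12*l^2 - 48*l + 7*s^3 + s^2*(28*l + 53) + s*(28*l^2 + 100*l - 24)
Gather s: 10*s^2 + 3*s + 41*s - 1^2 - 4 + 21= 10*s^2 + 44*s + 16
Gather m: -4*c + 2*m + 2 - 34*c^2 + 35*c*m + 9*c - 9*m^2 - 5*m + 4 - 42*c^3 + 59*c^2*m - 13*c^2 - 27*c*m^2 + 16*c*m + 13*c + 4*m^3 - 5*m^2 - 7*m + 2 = -42*c^3 - 47*c^2 + 18*c + 4*m^3 + m^2*(-27*c - 14) + m*(59*c^2 + 51*c - 10) + 8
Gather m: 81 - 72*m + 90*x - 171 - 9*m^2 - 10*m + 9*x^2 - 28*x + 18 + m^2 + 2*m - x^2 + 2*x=-8*m^2 - 80*m + 8*x^2 + 64*x - 72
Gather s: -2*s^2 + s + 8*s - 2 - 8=-2*s^2 + 9*s - 10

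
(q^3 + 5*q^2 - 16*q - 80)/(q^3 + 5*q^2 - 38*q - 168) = (q^2 + q - 20)/(q^2 + q - 42)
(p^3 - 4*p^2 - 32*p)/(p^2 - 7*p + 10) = p*(p^2 - 4*p - 32)/(p^2 - 7*p + 10)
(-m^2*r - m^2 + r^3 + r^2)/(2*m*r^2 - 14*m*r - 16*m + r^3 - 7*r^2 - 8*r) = (-m^2 + r^2)/(2*m*r - 16*m + r^2 - 8*r)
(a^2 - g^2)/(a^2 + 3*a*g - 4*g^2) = (a + g)/(a + 4*g)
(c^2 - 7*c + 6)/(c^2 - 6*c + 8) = (c^2 - 7*c + 6)/(c^2 - 6*c + 8)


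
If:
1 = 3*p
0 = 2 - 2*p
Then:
No Solution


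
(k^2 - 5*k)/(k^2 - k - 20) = k/(k + 4)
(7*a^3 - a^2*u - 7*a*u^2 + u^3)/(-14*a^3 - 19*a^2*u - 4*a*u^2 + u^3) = (-a + u)/(2*a + u)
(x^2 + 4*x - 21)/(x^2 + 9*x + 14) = (x - 3)/(x + 2)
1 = 1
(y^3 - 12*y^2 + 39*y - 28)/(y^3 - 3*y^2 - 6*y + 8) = (y - 7)/(y + 2)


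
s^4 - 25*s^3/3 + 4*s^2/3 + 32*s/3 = s*(s - 8)*(s - 4/3)*(s + 1)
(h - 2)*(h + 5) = h^2 + 3*h - 10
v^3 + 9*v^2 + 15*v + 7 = (v + 1)^2*(v + 7)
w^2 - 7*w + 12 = (w - 4)*(w - 3)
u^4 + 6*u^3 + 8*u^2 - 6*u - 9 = (u - 1)*(u + 1)*(u + 3)^2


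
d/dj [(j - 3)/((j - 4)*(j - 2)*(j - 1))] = 2*(-j^3 + 8*j^2 - 21*j + 17)/(j^6 - 14*j^5 + 77*j^4 - 212*j^3 + 308*j^2 - 224*j + 64)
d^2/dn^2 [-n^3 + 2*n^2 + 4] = 4 - 6*n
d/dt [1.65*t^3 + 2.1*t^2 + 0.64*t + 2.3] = 4.95*t^2 + 4.2*t + 0.64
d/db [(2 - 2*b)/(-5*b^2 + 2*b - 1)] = 2*(-5*b^2 + 10*b - 1)/(25*b^4 - 20*b^3 + 14*b^2 - 4*b + 1)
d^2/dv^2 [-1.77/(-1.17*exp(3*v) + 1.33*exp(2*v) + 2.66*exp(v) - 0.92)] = ((-18.6381*exp(2*v) + 9.4164*exp(v) + 4.7082)*(1.17*exp(3*v) - 1.33*exp(2*v) - 2.66*exp(v) + 0.92) + 1.77*(-7.02*exp(2*v) + 5.32*exp(v) + 5.32)*(-3.51*exp(2*v) + 2.66*exp(v) + 2.66)*exp(v))*exp(v)/(1.17*exp(3*v) - 1.33*exp(2*v) - 2.66*exp(v) + 0.92)^3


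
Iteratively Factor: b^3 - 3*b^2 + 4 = (b + 1)*(b^2 - 4*b + 4) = (b - 2)*(b + 1)*(b - 2)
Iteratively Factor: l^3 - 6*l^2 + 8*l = (l - 2)*(l^2 - 4*l) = l*(l - 2)*(l - 4)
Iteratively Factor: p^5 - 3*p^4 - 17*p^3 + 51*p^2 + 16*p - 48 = (p - 1)*(p^4 - 2*p^3 - 19*p^2 + 32*p + 48) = (p - 3)*(p - 1)*(p^3 + p^2 - 16*p - 16) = (p - 3)*(p - 1)*(p + 4)*(p^2 - 3*p - 4) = (p - 4)*(p - 3)*(p - 1)*(p + 4)*(p + 1)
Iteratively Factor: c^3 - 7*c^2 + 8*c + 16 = (c + 1)*(c^2 - 8*c + 16) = (c - 4)*(c + 1)*(c - 4)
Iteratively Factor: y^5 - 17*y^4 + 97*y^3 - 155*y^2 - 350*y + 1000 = (y - 5)*(y^4 - 12*y^3 + 37*y^2 + 30*y - 200) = (y - 5)*(y - 4)*(y^3 - 8*y^2 + 5*y + 50) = (y - 5)^2*(y - 4)*(y^2 - 3*y - 10) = (y - 5)^3*(y - 4)*(y + 2)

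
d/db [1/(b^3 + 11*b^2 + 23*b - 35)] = (-3*b^2 - 22*b - 23)/(b^3 + 11*b^2 + 23*b - 35)^2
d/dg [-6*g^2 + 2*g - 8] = 2 - 12*g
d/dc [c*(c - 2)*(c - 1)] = 3*c^2 - 6*c + 2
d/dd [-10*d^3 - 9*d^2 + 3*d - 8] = -30*d^2 - 18*d + 3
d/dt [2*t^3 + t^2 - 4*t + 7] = 6*t^2 + 2*t - 4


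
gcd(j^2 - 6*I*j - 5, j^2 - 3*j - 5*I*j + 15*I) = j - 5*I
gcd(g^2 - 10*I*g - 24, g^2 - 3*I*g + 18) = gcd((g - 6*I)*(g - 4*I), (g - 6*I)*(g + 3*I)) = g - 6*I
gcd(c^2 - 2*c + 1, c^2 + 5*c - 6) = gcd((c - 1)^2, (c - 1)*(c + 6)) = c - 1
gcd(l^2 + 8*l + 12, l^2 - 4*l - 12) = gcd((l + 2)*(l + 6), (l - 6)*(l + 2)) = l + 2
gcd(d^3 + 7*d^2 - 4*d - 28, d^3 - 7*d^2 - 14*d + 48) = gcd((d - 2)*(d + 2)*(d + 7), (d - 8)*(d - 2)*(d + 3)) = d - 2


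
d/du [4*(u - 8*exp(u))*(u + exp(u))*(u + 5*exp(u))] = -8*u^2*exp(u) + 12*u^2 - 344*u*exp(2*u) - 16*u*exp(u) - 480*exp(3*u) - 172*exp(2*u)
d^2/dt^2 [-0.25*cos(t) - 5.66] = 0.25*cos(t)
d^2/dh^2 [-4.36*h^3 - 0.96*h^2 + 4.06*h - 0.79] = -26.16*h - 1.92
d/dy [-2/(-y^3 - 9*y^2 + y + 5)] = 2*(-3*y^2 - 18*y + 1)/(y^3 + 9*y^2 - y - 5)^2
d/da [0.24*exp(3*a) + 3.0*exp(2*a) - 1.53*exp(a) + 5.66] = (0.72*exp(2*a) + 6.0*exp(a) - 1.53)*exp(a)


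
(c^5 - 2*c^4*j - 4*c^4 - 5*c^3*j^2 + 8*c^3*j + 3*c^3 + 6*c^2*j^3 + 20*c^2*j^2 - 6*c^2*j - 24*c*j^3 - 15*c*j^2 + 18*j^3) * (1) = c^5 - 2*c^4*j - 4*c^4 - 5*c^3*j^2 + 8*c^3*j + 3*c^3 + 6*c^2*j^3 + 20*c^2*j^2 - 6*c^2*j - 24*c*j^3 - 15*c*j^2 + 18*j^3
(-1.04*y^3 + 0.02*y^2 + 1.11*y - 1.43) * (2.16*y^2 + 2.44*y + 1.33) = -2.2464*y^5 - 2.4944*y^4 + 1.0632*y^3 - 0.3538*y^2 - 2.0129*y - 1.9019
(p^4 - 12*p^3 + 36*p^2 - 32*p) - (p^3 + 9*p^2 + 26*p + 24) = p^4 - 13*p^3 + 27*p^2 - 58*p - 24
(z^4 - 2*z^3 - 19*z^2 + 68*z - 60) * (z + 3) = z^5 + z^4 - 25*z^3 + 11*z^2 + 144*z - 180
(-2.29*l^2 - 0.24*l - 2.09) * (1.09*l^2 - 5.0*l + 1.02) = -2.4961*l^4 + 11.1884*l^3 - 3.4139*l^2 + 10.2052*l - 2.1318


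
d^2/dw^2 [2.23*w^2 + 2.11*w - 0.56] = 4.46000000000000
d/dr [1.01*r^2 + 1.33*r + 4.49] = 2.02*r + 1.33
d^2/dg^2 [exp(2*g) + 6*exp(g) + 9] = (4*exp(g) + 6)*exp(g)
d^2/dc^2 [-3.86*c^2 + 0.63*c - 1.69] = -7.72000000000000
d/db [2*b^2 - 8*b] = 4*b - 8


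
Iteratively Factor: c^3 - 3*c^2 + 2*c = (c)*(c^2 - 3*c + 2) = c*(c - 2)*(c - 1)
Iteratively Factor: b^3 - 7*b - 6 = (b - 3)*(b^2 + 3*b + 2) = (b - 3)*(b + 2)*(b + 1)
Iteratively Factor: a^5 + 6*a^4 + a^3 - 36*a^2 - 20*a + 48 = (a + 4)*(a^4 + 2*a^3 - 7*a^2 - 8*a + 12) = (a + 2)*(a + 4)*(a^3 - 7*a + 6) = (a - 1)*(a + 2)*(a + 4)*(a^2 + a - 6) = (a - 2)*(a - 1)*(a + 2)*(a + 4)*(a + 3)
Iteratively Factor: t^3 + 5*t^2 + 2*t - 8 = (t + 4)*(t^2 + t - 2) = (t - 1)*(t + 4)*(t + 2)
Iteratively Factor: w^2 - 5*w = (w)*(w - 5)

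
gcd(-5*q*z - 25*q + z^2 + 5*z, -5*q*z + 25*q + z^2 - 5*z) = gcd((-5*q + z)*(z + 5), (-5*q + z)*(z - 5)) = -5*q + z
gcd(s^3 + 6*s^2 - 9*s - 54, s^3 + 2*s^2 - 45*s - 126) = s^2 + 9*s + 18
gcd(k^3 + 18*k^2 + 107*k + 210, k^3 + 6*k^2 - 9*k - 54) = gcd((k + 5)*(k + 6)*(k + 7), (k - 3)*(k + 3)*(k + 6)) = k + 6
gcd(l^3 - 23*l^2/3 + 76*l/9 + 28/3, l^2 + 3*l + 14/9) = l + 2/3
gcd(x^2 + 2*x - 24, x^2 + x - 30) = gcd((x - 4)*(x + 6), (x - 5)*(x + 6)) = x + 6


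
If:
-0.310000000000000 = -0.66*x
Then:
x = 0.47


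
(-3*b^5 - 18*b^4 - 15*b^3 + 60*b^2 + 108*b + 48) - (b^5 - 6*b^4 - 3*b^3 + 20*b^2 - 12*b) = -4*b^5 - 12*b^4 - 12*b^3 + 40*b^2 + 120*b + 48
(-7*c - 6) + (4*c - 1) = -3*c - 7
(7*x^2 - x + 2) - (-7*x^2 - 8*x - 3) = 14*x^2 + 7*x + 5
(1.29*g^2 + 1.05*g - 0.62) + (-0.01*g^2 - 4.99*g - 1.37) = 1.28*g^2 - 3.94*g - 1.99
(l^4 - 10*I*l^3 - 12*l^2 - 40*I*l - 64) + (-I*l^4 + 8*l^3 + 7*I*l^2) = l^4 - I*l^4 + 8*l^3 - 10*I*l^3 - 12*l^2 + 7*I*l^2 - 40*I*l - 64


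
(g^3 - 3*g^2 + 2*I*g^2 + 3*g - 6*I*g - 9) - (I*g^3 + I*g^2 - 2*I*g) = g^3 - I*g^3 - 3*g^2 + I*g^2 + 3*g - 4*I*g - 9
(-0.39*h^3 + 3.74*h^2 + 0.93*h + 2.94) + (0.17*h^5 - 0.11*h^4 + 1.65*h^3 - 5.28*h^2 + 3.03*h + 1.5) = 0.17*h^5 - 0.11*h^4 + 1.26*h^3 - 1.54*h^2 + 3.96*h + 4.44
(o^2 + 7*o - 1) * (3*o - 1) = 3*o^3 + 20*o^2 - 10*o + 1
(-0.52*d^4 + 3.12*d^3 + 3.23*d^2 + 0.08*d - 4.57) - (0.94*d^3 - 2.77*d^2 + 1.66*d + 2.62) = -0.52*d^4 + 2.18*d^3 + 6.0*d^2 - 1.58*d - 7.19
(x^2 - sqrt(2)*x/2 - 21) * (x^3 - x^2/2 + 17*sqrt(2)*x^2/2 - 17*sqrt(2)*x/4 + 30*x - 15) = x^5 - x^4/2 + 8*sqrt(2)*x^4 - 4*sqrt(2)*x^3 + x^3/2 - 387*sqrt(2)*x^2/2 - x^2/4 - 630*x + 387*sqrt(2)*x/4 + 315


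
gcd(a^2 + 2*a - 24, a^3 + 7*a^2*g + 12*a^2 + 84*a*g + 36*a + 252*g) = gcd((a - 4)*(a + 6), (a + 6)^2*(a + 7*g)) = a + 6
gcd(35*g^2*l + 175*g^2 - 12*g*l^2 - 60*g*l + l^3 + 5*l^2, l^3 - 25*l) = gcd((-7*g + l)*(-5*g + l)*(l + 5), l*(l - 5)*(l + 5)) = l + 5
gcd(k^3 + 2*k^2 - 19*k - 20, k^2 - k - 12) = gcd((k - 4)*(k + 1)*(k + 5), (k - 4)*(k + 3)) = k - 4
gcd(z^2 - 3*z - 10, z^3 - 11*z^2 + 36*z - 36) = 1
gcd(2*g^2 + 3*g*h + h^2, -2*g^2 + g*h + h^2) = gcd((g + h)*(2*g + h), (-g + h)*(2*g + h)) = 2*g + h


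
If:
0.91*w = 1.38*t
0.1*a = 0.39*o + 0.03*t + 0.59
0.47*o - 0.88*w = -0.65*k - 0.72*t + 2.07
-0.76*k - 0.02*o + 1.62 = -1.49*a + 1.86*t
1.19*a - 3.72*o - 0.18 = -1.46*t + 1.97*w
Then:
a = 11.62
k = 8.73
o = 0.96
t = 6.60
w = 10.01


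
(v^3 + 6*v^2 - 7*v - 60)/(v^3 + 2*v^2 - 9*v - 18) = (v^2 + 9*v + 20)/(v^2 + 5*v + 6)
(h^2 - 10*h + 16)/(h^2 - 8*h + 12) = (h - 8)/(h - 6)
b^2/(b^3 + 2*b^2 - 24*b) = b/(b^2 + 2*b - 24)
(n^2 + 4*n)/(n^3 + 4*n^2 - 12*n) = (n + 4)/(n^2 + 4*n - 12)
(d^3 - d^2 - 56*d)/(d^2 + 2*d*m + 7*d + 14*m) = d*(d - 8)/(d + 2*m)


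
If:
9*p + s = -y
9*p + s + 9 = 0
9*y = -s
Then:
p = 8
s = -81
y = 9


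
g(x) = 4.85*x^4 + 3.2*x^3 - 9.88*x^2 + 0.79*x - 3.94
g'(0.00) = 0.79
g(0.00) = -3.94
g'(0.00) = 0.79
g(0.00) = -3.94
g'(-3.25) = -499.56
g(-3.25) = 320.38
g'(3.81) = 1137.80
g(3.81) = 1054.61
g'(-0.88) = 12.39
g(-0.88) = -11.56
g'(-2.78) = -286.89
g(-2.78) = 138.44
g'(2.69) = 394.73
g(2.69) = 242.93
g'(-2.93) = -346.88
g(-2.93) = 185.88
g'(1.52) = 61.06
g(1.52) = 11.56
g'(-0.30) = 7.06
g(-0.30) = -5.11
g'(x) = 19.4*x^3 + 9.6*x^2 - 19.76*x + 0.79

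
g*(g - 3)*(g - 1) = g^3 - 4*g^2 + 3*g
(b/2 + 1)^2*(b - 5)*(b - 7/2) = b^4/4 - 9*b^3/8 - 25*b^2/8 + 9*b + 35/2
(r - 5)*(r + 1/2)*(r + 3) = r^3 - 3*r^2/2 - 16*r - 15/2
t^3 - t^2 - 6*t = t*(t - 3)*(t + 2)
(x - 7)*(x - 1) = x^2 - 8*x + 7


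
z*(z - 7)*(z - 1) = z^3 - 8*z^2 + 7*z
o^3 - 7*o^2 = o^2*(o - 7)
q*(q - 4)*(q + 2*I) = q^3 - 4*q^2 + 2*I*q^2 - 8*I*q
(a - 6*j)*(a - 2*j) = a^2 - 8*a*j + 12*j^2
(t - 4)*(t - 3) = t^2 - 7*t + 12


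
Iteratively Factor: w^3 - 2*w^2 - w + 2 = (w + 1)*(w^2 - 3*w + 2) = (w - 1)*(w + 1)*(w - 2)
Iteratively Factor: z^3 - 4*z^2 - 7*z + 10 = (z - 5)*(z^2 + z - 2) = (z - 5)*(z - 1)*(z + 2)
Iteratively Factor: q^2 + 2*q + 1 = (q + 1)*(q + 1)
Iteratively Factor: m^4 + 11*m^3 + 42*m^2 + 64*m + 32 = (m + 4)*(m^3 + 7*m^2 + 14*m + 8) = (m + 4)^2*(m^2 + 3*m + 2) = (m + 1)*(m + 4)^2*(m + 2)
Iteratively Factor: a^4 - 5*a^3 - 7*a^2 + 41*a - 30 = (a - 2)*(a^3 - 3*a^2 - 13*a + 15) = (a - 5)*(a - 2)*(a^2 + 2*a - 3) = (a - 5)*(a - 2)*(a + 3)*(a - 1)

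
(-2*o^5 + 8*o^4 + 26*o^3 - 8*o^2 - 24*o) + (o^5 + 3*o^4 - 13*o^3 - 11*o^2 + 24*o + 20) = -o^5 + 11*o^4 + 13*o^3 - 19*o^2 + 20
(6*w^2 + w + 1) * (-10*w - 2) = -60*w^3 - 22*w^2 - 12*w - 2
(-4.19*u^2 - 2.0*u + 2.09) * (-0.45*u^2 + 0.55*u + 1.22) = 1.8855*u^4 - 1.4045*u^3 - 7.1523*u^2 - 1.2905*u + 2.5498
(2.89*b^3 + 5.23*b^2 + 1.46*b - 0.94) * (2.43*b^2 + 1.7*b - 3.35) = 7.0227*b^5 + 17.6219*b^4 + 2.7573*b^3 - 17.3227*b^2 - 6.489*b + 3.149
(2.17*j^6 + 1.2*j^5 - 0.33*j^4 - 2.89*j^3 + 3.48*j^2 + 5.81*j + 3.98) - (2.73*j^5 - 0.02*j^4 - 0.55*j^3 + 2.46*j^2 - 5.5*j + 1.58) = 2.17*j^6 - 1.53*j^5 - 0.31*j^4 - 2.34*j^3 + 1.02*j^2 + 11.31*j + 2.4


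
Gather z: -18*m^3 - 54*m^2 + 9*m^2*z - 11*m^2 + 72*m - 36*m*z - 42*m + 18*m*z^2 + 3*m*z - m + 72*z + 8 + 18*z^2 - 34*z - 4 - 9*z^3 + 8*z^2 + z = -18*m^3 - 65*m^2 + 29*m - 9*z^3 + z^2*(18*m + 26) + z*(9*m^2 - 33*m + 39) + 4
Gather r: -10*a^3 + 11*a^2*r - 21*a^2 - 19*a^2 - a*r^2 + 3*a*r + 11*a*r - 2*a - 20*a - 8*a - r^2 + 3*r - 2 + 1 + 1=-10*a^3 - 40*a^2 - 30*a + r^2*(-a - 1) + r*(11*a^2 + 14*a + 3)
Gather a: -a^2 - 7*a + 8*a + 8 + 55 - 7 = -a^2 + a + 56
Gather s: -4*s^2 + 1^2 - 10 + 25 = 16 - 4*s^2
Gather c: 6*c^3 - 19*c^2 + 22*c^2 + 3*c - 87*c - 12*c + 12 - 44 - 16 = 6*c^3 + 3*c^2 - 96*c - 48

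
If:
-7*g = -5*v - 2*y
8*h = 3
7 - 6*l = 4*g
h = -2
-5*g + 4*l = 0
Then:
No Solution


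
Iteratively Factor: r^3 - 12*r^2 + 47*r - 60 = (r - 3)*(r^2 - 9*r + 20) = (r - 5)*(r - 3)*(r - 4)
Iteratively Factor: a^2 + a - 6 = (a - 2)*(a + 3)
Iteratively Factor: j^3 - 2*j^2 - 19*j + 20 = (j - 1)*(j^2 - j - 20) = (j - 1)*(j + 4)*(j - 5)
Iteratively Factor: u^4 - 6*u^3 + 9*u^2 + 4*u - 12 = (u - 2)*(u^3 - 4*u^2 + u + 6) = (u - 2)^2*(u^2 - 2*u - 3) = (u - 2)^2*(u + 1)*(u - 3)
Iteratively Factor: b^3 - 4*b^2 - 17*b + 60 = (b + 4)*(b^2 - 8*b + 15) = (b - 5)*(b + 4)*(b - 3)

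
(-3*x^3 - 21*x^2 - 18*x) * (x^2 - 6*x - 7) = -3*x^5 - 3*x^4 + 129*x^3 + 255*x^2 + 126*x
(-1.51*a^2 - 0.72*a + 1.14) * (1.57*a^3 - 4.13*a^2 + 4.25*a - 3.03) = -2.3707*a^5 + 5.1059*a^4 - 1.6541*a^3 - 3.1929*a^2 + 7.0266*a - 3.4542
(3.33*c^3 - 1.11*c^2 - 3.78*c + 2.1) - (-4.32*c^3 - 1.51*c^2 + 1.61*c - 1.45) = 7.65*c^3 + 0.4*c^2 - 5.39*c + 3.55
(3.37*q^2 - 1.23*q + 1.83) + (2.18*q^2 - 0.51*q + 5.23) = 5.55*q^2 - 1.74*q + 7.06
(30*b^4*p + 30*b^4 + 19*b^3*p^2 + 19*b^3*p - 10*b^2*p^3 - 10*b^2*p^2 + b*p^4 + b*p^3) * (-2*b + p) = -60*b^5*p - 60*b^5 - 8*b^4*p^2 - 8*b^4*p + 39*b^3*p^3 + 39*b^3*p^2 - 12*b^2*p^4 - 12*b^2*p^3 + b*p^5 + b*p^4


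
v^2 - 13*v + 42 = (v - 7)*(v - 6)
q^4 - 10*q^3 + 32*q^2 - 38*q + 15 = (q - 5)*(q - 3)*(q - 1)^2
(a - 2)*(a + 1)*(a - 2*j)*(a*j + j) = a^4*j - 2*a^3*j^2 - 3*a^2*j + 6*a*j^2 - 2*a*j + 4*j^2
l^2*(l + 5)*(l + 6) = l^4 + 11*l^3 + 30*l^2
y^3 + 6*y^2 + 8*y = y*(y + 2)*(y + 4)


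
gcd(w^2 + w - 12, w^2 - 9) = w - 3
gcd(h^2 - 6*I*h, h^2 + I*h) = h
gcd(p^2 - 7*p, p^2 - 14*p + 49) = p - 7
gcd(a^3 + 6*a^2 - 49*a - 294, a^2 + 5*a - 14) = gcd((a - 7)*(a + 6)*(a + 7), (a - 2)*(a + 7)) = a + 7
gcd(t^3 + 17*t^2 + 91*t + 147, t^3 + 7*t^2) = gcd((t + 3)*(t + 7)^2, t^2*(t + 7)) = t + 7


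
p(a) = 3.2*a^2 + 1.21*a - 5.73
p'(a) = 6.4*a + 1.21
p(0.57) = -4.00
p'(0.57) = 4.86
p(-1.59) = 0.44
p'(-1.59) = -8.97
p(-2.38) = 9.52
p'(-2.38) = -14.02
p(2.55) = 18.16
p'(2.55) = 17.53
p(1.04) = -1.01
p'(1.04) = 7.87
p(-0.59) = -5.33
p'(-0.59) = -2.57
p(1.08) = -0.69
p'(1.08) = 8.12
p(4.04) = 51.39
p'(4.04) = 27.07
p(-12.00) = 440.55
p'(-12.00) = -75.59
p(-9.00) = 242.58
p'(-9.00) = -56.39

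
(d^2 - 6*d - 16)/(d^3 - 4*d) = (d - 8)/(d*(d - 2))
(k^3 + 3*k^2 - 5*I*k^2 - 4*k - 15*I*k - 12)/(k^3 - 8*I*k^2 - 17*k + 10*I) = (k^2 + k*(3 - 4*I) - 12*I)/(k^2 - 7*I*k - 10)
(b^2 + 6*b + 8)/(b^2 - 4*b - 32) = (b + 2)/(b - 8)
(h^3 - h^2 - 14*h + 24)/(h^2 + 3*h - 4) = (h^2 - 5*h + 6)/(h - 1)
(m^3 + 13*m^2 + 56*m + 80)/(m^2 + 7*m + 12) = (m^2 + 9*m + 20)/(m + 3)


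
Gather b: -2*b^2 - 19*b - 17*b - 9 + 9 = -2*b^2 - 36*b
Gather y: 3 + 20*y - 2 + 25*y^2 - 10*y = 25*y^2 + 10*y + 1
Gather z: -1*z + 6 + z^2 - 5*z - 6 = z^2 - 6*z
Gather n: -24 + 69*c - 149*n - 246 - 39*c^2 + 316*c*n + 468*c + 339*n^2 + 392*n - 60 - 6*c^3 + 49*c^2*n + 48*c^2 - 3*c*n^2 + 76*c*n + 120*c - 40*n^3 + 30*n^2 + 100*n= -6*c^3 + 9*c^2 + 657*c - 40*n^3 + n^2*(369 - 3*c) + n*(49*c^2 + 392*c + 343) - 330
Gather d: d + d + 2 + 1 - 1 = 2*d + 2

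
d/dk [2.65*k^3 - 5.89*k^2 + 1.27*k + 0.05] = 7.95*k^2 - 11.78*k + 1.27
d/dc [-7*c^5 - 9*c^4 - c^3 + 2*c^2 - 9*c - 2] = -35*c^4 - 36*c^3 - 3*c^2 + 4*c - 9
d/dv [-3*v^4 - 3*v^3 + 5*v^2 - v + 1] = -12*v^3 - 9*v^2 + 10*v - 1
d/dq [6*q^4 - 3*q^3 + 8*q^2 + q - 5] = 24*q^3 - 9*q^2 + 16*q + 1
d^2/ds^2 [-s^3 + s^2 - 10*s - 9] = 2 - 6*s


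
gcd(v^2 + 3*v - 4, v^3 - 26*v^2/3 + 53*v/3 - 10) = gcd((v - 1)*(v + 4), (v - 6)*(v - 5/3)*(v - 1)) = v - 1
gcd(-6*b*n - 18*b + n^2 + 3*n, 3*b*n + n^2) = 1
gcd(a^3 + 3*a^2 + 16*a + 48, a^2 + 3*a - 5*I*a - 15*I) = a + 3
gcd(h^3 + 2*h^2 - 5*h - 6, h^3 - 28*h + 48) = h - 2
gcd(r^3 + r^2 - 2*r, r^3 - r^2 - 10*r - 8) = r + 2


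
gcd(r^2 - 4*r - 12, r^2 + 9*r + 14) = r + 2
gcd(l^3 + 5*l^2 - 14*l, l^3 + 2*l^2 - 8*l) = l^2 - 2*l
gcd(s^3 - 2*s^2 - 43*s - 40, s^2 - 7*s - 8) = s^2 - 7*s - 8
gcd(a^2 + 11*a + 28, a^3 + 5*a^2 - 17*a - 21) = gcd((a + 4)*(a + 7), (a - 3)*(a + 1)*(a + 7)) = a + 7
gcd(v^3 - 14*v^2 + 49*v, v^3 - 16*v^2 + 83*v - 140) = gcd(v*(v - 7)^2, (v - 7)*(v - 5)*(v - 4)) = v - 7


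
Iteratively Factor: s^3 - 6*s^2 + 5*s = (s)*(s^2 - 6*s + 5) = s*(s - 1)*(s - 5)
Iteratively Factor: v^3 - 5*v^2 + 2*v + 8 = (v - 4)*(v^2 - v - 2) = (v - 4)*(v - 2)*(v + 1)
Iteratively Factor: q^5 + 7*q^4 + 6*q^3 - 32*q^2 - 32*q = (q + 1)*(q^4 + 6*q^3 - 32*q) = (q + 1)*(q + 4)*(q^3 + 2*q^2 - 8*q) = q*(q + 1)*(q + 4)*(q^2 + 2*q - 8) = q*(q + 1)*(q + 4)^2*(q - 2)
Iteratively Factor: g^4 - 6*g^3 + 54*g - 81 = (g + 3)*(g^3 - 9*g^2 + 27*g - 27) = (g - 3)*(g + 3)*(g^2 - 6*g + 9) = (g - 3)^2*(g + 3)*(g - 3)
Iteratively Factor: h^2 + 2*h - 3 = (h - 1)*(h + 3)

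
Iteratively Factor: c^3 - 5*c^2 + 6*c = (c - 3)*(c^2 - 2*c) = (c - 3)*(c - 2)*(c)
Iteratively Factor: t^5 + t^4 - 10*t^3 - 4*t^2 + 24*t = (t - 2)*(t^4 + 3*t^3 - 4*t^2 - 12*t) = (t - 2)^2*(t^3 + 5*t^2 + 6*t) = (t - 2)^2*(t + 2)*(t^2 + 3*t) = t*(t - 2)^2*(t + 2)*(t + 3)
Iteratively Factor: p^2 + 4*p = (p + 4)*(p)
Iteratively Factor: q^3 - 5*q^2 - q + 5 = (q + 1)*(q^2 - 6*q + 5) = (q - 5)*(q + 1)*(q - 1)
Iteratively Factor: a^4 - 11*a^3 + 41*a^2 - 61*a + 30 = (a - 3)*(a^3 - 8*a^2 + 17*a - 10) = (a - 5)*(a - 3)*(a^2 - 3*a + 2) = (a - 5)*(a - 3)*(a - 1)*(a - 2)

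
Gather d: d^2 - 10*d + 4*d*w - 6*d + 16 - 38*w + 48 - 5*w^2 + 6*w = d^2 + d*(4*w - 16) - 5*w^2 - 32*w + 64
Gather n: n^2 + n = n^2 + n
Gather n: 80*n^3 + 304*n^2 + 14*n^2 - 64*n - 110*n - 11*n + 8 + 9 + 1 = 80*n^3 + 318*n^2 - 185*n + 18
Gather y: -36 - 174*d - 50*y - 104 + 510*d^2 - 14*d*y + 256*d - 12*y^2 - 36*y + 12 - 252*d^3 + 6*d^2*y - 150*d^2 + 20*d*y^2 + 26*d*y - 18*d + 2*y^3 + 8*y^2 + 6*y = -252*d^3 + 360*d^2 + 64*d + 2*y^3 + y^2*(20*d - 4) + y*(6*d^2 + 12*d - 80) - 128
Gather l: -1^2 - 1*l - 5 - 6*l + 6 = -7*l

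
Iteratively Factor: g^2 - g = (g)*(g - 1)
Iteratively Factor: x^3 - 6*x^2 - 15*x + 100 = (x - 5)*(x^2 - x - 20) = (x - 5)^2*(x + 4)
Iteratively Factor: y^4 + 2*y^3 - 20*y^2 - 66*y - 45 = (y + 3)*(y^3 - y^2 - 17*y - 15) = (y + 1)*(y + 3)*(y^2 - 2*y - 15) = (y + 1)*(y + 3)^2*(y - 5)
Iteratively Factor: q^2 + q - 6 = (q + 3)*(q - 2)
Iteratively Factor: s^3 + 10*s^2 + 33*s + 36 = (s + 4)*(s^2 + 6*s + 9) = (s + 3)*(s + 4)*(s + 3)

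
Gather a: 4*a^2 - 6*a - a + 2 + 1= 4*a^2 - 7*a + 3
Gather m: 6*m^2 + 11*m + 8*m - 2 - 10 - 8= 6*m^2 + 19*m - 20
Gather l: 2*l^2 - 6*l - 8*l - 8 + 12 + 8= 2*l^2 - 14*l + 12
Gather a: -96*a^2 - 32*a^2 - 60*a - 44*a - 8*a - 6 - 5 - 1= -128*a^2 - 112*a - 12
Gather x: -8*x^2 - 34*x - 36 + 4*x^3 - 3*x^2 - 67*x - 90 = 4*x^3 - 11*x^2 - 101*x - 126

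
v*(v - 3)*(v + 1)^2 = v^4 - v^3 - 5*v^2 - 3*v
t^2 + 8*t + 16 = (t + 4)^2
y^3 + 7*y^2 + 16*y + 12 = (y + 2)^2*(y + 3)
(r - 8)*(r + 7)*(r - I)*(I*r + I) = I*r^4 + r^3 - 57*I*r^2 - 57*r - 56*I*r - 56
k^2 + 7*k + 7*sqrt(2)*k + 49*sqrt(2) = (k + 7)*(k + 7*sqrt(2))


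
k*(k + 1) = k^2 + k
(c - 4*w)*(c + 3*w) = c^2 - c*w - 12*w^2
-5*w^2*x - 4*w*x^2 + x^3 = x*(-5*w + x)*(w + x)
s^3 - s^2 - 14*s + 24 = (s - 3)*(s - 2)*(s + 4)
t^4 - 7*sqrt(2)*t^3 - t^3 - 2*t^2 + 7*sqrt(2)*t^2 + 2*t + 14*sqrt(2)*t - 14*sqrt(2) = (t - 1)*(t - 7*sqrt(2))*(t - sqrt(2))*(t + sqrt(2))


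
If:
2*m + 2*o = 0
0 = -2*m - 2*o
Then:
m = -o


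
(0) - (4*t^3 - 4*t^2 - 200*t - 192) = -4*t^3 + 4*t^2 + 200*t + 192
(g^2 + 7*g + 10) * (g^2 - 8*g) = g^4 - g^3 - 46*g^2 - 80*g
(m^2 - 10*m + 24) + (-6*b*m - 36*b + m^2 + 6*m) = -6*b*m - 36*b + 2*m^2 - 4*m + 24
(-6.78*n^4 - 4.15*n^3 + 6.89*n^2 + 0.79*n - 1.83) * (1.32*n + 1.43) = -8.9496*n^5 - 15.1734*n^4 + 3.1603*n^3 + 10.8955*n^2 - 1.2859*n - 2.6169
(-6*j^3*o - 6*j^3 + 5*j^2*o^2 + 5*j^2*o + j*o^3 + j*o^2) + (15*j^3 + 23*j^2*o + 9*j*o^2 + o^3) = -6*j^3*o + 9*j^3 + 5*j^2*o^2 + 28*j^2*o + j*o^3 + 10*j*o^2 + o^3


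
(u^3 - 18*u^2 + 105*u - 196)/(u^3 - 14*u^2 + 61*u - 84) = (u - 7)/(u - 3)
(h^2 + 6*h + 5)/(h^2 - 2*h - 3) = (h + 5)/(h - 3)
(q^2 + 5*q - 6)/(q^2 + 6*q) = (q - 1)/q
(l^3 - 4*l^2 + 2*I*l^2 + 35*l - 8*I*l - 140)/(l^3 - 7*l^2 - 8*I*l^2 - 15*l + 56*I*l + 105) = (l^2 + l*(-4 + 7*I) - 28*I)/(l^2 - l*(7 + 3*I) + 21*I)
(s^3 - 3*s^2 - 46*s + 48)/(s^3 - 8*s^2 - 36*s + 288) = (s - 1)/(s - 6)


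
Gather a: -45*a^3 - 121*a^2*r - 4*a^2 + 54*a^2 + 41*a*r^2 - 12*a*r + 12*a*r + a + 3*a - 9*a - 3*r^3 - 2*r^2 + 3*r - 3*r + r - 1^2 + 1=-45*a^3 + a^2*(50 - 121*r) + a*(41*r^2 - 5) - 3*r^3 - 2*r^2 + r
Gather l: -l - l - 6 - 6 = -2*l - 12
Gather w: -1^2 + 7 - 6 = 0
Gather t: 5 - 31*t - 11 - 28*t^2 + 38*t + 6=-28*t^2 + 7*t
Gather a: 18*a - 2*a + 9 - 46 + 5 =16*a - 32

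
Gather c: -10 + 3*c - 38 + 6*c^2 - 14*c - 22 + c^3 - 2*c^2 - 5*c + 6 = c^3 + 4*c^2 - 16*c - 64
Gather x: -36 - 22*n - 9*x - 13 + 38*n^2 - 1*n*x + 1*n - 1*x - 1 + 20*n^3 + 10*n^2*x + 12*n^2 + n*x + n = 20*n^3 + 50*n^2 - 20*n + x*(10*n^2 - 10) - 50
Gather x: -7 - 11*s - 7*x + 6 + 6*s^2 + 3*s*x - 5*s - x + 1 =6*s^2 - 16*s + x*(3*s - 8)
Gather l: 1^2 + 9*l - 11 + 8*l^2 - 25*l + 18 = 8*l^2 - 16*l + 8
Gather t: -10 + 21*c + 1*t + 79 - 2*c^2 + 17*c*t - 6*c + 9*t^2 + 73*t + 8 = -2*c^2 + 15*c + 9*t^2 + t*(17*c + 74) + 77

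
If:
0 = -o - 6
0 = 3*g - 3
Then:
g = 1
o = -6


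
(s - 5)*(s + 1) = s^2 - 4*s - 5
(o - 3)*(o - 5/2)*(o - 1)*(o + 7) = o^4 + o^3/2 - 65*o^2/2 + 167*o/2 - 105/2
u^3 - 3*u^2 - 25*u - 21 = (u - 7)*(u + 1)*(u + 3)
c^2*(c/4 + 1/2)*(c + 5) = c^4/4 + 7*c^3/4 + 5*c^2/2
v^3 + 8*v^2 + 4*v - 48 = (v - 2)*(v + 4)*(v + 6)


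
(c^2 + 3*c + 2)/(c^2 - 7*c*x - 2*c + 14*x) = (c^2 + 3*c + 2)/(c^2 - 7*c*x - 2*c + 14*x)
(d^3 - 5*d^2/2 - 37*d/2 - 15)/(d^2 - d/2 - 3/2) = (2*d^2 - 7*d - 30)/(2*d - 3)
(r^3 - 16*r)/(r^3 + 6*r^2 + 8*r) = (r - 4)/(r + 2)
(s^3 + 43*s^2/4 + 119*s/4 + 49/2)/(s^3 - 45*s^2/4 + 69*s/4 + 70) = (s^2 + 9*s + 14)/(s^2 - 13*s + 40)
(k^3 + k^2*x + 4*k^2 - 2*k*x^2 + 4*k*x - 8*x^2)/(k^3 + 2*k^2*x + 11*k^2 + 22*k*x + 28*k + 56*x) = (k - x)/(k + 7)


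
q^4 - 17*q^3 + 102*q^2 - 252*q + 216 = (q - 6)^2*(q - 3)*(q - 2)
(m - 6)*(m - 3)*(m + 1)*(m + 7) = m^4 - m^3 - 47*m^2 + 81*m + 126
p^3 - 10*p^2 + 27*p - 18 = (p - 6)*(p - 3)*(p - 1)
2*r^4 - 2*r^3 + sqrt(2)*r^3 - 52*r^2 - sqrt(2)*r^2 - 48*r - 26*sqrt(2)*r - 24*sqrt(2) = (r - 6)*(r + 4)*(sqrt(2)*r + 1)*(sqrt(2)*r + sqrt(2))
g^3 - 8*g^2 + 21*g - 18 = (g - 3)^2*(g - 2)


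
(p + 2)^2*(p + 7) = p^3 + 11*p^2 + 32*p + 28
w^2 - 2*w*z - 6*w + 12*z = (w - 6)*(w - 2*z)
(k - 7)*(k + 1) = k^2 - 6*k - 7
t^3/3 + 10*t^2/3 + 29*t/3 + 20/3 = (t/3 + 1/3)*(t + 4)*(t + 5)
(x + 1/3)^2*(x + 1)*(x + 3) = x^4 + 14*x^3/3 + 52*x^2/9 + 22*x/9 + 1/3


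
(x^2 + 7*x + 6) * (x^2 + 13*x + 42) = x^4 + 20*x^3 + 139*x^2 + 372*x + 252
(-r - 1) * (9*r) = -9*r^2 - 9*r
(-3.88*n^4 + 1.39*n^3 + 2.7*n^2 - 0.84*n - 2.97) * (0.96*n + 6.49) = -3.7248*n^5 - 23.8468*n^4 + 11.6131*n^3 + 16.7166*n^2 - 8.3028*n - 19.2753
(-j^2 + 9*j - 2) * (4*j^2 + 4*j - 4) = -4*j^4 + 32*j^3 + 32*j^2 - 44*j + 8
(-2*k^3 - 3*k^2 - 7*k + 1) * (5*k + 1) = -10*k^4 - 17*k^3 - 38*k^2 - 2*k + 1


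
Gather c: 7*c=7*c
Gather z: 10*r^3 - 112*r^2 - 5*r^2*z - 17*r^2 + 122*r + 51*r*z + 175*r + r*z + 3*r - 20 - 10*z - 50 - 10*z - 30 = 10*r^3 - 129*r^2 + 300*r + z*(-5*r^2 + 52*r - 20) - 100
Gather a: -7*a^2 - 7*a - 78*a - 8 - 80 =-7*a^2 - 85*a - 88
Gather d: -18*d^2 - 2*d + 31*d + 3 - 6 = -18*d^2 + 29*d - 3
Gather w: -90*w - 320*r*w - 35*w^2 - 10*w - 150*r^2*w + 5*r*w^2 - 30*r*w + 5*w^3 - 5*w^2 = 5*w^3 + w^2*(5*r - 40) + w*(-150*r^2 - 350*r - 100)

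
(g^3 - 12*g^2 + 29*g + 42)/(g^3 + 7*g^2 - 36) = (g^3 - 12*g^2 + 29*g + 42)/(g^3 + 7*g^2 - 36)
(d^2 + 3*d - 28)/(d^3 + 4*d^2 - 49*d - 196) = (d - 4)/(d^2 - 3*d - 28)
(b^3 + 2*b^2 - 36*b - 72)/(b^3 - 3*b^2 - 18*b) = (b^2 + 8*b + 12)/(b*(b + 3))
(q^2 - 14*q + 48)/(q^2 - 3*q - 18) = (q - 8)/(q + 3)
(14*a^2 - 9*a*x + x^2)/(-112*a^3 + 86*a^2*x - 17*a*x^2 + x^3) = 1/(-8*a + x)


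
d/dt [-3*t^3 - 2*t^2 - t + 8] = -9*t^2 - 4*t - 1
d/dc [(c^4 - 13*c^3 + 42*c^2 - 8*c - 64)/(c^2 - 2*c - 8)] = (2*c^3 - 3*c^2 - 36*c - 4)/(c^2 + 4*c + 4)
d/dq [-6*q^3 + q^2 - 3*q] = -18*q^2 + 2*q - 3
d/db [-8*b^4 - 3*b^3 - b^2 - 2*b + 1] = -32*b^3 - 9*b^2 - 2*b - 2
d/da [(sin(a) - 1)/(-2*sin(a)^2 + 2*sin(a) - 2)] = (sin(a) - 2)*sin(a)*cos(a)/(2*(sin(a)^2 - sin(a) + 1)^2)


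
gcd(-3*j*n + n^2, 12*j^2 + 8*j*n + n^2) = 1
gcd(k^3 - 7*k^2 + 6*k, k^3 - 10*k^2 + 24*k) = k^2 - 6*k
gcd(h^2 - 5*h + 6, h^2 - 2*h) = h - 2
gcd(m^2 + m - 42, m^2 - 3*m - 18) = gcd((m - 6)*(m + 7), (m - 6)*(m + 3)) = m - 6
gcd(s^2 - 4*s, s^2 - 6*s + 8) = s - 4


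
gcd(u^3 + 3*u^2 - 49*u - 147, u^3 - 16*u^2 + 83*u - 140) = u - 7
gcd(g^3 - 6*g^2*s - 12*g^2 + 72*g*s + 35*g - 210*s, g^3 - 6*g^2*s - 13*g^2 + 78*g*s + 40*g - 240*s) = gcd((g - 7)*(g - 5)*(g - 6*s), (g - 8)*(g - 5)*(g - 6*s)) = -g^2 + 6*g*s + 5*g - 30*s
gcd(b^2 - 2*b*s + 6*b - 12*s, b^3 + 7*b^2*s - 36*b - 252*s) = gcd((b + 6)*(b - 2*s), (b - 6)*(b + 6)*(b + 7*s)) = b + 6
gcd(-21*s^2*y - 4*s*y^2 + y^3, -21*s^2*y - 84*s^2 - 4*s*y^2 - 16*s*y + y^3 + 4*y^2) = -21*s^2 - 4*s*y + y^2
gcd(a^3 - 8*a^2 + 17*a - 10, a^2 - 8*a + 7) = a - 1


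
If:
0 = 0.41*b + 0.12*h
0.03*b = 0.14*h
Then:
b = 0.00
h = 0.00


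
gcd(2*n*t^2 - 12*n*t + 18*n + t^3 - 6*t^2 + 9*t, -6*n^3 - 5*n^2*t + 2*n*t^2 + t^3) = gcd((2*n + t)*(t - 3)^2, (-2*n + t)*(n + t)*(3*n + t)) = 1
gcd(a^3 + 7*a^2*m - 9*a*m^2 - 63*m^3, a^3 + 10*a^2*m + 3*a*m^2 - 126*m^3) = a^2 + 4*a*m - 21*m^2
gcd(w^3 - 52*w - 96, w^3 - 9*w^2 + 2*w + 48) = w^2 - 6*w - 16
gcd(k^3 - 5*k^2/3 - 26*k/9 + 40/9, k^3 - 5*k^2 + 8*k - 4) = k - 2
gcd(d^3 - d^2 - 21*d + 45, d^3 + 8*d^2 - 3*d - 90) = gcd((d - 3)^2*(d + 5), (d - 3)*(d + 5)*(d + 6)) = d^2 + 2*d - 15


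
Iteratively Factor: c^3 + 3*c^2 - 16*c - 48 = (c + 3)*(c^2 - 16) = (c + 3)*(c + 4)*(c - 4)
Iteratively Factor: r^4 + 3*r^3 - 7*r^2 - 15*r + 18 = (r + 3)*(r^3 - 7*r + 6) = (r - 2)*(r + 3)*(r^2 + 2*r - 3) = (r - 2)*(r + 3)^2*(r - 1)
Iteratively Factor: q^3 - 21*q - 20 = (q - 5)*(q^2 + 5*q + 4) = (q - 5)*(q + 1)*(q + 4)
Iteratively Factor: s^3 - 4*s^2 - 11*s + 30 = (s - 5)*(s^2 + s - 6) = (s - 5)*(s + 3)*(s - 2)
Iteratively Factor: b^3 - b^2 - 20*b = (b + 4)*(b^2 - 5*b) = (b - 5)*(b + 4)*(b)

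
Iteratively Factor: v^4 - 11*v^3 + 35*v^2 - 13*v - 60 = (v + 1)*(v^3 - 12*v^2 + 47*v - 60) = (v - 4)*(v + 1)*(v^2 - 8*v + 15) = (v - 4)*(v - 3)*(v + 1)*(v - 5)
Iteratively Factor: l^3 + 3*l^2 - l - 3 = (l + 3)*(l^2 - 1) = (l + 1)*(l + 3)*(l - 1)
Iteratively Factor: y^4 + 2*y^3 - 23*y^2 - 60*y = (y + 4)*(y^3 - 2*y^2 - 15*y) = y*(y + 4)*(y^2 - 2*y - 15) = y*(y + 3)*(y + 4)*(y - 5)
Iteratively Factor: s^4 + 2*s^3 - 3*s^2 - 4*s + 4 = (s - 1)*(s^3 + 3*s^2 - 4) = (s - 1)^2*(s^2 + 4*s + 4) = (s - 1)^2*(s + 2)*(s + 2)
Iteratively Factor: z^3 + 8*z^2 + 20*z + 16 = (z + 4)*(z^2 + 4*z + 4) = (z + 2)*(z + 4)*(z + 2)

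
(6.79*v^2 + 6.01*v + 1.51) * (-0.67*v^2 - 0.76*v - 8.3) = -4.5493*v^4 - 9.1871*v^3 - 61.9363*v^2 - 51.0306*v - 12.533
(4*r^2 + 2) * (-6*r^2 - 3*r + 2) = -24*r^4 - 12*r^3 - 4*r^2 - 6*r + 4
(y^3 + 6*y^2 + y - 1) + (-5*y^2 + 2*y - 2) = y^3 + y^2 + 3*y - 3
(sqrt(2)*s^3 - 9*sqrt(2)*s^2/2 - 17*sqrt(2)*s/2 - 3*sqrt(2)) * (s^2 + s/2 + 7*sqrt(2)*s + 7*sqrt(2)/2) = sqrt(2)*s^5 - 4*sqrt(2)*s^4 + 14*s^4 - 56*s^3 - 43*sqrt(2)*s^3/4 - 301*s^2/2 - 29*sqrt(2)*s^2/4 - 203*s/2 - 3*sqrt(2)*s/2 - 21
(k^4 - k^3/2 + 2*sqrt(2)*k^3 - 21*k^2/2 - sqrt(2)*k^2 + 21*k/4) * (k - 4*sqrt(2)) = k^5 - 2*sqrt(2)*k^4 - k^4/2 - 53*k^3/2 + sqrt(2)*k^3 + 53*k^2/4 + 42*sqrt(2)*k^2 - 21*sqrt(2)*k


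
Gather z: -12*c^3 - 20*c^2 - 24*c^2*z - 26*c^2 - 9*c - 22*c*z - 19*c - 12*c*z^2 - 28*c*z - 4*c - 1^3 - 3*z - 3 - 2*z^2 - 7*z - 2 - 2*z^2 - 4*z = -12*c^3 - 46*c^2 - 32*c + z^2*(-12*c - 4) + z*(-24*c^2 - 50*c - 14) - 6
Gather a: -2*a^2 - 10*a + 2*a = -2*a^2 - 8*a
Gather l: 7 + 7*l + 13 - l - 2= 6*l + 18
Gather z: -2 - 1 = -3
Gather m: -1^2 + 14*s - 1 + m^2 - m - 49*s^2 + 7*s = m^2 - m - 49*s^2 + 21*s - 2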